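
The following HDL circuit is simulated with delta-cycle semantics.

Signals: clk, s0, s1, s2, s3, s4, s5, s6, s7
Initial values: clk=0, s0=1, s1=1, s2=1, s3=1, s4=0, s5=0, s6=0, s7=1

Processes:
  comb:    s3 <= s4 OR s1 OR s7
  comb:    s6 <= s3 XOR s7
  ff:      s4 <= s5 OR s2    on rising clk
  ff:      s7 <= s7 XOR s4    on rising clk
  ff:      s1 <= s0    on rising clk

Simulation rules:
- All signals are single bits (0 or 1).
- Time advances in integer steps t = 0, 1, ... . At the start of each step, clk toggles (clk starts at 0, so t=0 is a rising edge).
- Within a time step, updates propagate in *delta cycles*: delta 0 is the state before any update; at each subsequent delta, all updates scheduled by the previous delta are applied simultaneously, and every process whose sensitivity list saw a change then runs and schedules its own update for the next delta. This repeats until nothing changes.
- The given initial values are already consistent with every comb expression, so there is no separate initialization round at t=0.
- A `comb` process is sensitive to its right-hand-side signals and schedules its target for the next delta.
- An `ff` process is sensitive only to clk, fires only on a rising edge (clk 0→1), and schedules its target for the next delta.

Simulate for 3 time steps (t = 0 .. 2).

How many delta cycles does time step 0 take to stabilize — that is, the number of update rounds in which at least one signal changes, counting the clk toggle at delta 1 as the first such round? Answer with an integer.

t=0 Δ0: s0=1 s3=1 s1=1 s4=0 clk=0 s6=0 s2=1 s7=1 s5=0
  Δ1: clk:0→1
  Δ2: s4:0→1
  (2Δ to stable)
t=1 Δ0: s0=1 s3=1 s1=1 s4=1 clk=1 s6=0 s2=1 s7=1 s5=0
  Δ1: clk:1→0
  (1Δ to stable)
t=2 Δ0: s0=1 s3=1 s1=1 s4=1 clk=0 s6=0 s2=1 s7=1 s5=0
  Δ1: clk:0→1
  Δ2: s7:1→0
  Δ3: s6:0→1
  (3Δ to stable)

2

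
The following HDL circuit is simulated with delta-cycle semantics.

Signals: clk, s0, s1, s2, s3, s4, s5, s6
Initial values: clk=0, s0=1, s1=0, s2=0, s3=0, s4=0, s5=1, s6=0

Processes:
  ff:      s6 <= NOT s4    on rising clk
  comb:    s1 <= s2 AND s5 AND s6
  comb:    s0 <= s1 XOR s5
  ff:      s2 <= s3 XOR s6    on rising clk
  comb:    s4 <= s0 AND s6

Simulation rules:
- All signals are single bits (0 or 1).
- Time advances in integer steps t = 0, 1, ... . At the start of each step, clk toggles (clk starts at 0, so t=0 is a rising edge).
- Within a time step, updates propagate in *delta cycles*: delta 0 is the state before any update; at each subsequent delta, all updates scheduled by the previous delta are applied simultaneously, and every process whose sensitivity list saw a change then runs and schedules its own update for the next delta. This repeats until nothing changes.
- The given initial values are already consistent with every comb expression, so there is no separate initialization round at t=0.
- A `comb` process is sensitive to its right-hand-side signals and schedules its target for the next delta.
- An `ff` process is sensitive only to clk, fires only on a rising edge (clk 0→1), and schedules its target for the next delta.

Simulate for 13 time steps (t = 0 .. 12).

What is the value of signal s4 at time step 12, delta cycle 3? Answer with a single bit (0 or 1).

[bits: clk,s2,s1,s3,s4,s0,s6,s5]
t=0: Δ0=00000101 Δ1=10000101 Δ2=10000111 Δ3=10001111 | 3Δ
t=1: Δ0=10001111 Δ1=00001111 | 1Δ
t=2: Δ0=00001111 Δ1=10001111 Δ2=11001101 Δ3=11000101 | 3Δ
t=3: Δ0=11000101 Δ1=01000101 | 1Δ
t=4: Δ0=01000101 Δ1=11000101 Δ2=10000111 Δ3=10001111 | 3Δ
t=5: Δ0=10001111 Δ1=00001111 | 1Δ
t=6: Δ0=00001111 Δ1=10001111 Δ2=11001101 Δ3=11000101 | 3Δ
t=7: Δ0=11000101 Δ1=01000101 | 1Δ
t=8: Δ0=01000101 Δ1=11000101 Δ2=10000111 Δ3=10001111 | 3Δ
t=9: Δ0=10001111 Δ1=00001111 | 1Δ
t=10: Δ0=00001111 Δ1=10001111 Δ2=11001101 Δ3=11000101 | 3Δ
t=11: Δ0=11000101 Δ1=01000101 | 1Δ
t=12: Δ0=01000101 Δ1=11000101 Δ2=10000111 Δ3=10001111 | 3Δ

1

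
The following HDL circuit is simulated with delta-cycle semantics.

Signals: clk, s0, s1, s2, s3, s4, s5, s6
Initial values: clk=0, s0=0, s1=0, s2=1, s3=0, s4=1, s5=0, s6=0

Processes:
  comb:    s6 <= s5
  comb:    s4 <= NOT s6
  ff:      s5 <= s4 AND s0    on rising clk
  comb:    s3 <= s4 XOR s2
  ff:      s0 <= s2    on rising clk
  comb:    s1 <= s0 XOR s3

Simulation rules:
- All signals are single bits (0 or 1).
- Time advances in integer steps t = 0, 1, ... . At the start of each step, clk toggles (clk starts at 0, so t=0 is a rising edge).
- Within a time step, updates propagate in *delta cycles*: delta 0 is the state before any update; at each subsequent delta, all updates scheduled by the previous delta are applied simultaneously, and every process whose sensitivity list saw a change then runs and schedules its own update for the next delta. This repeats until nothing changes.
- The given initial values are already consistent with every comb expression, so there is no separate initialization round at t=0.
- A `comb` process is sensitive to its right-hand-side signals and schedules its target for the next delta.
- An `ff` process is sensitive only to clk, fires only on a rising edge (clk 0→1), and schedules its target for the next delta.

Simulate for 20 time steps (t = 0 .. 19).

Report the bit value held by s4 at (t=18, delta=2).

1

t0.Δ0 s1=0 s3=0 clk=0 s5=0 s2=1 s0=0 s4=1 s6=0
t0.Δ1 s1=0 s3=0 clk=1 s5=0 s2=1 s0=0 s4=1 s6=0
t0.Δ2 s1=0 s3=0 clk=1 s5=0 s2=1 s0=1 s4=1 s6=0
t0.Δ3 s1=1 s3=0 clk=1 s5=0 s2=1 s0=1 s4=1 s6=0
t1.Δ0 s1=1 s3=0 clk=1 s5=0 s2=1 s0=1 s4=1 s6=0
t1.Δ1 s1=1 s3=0 clk=0 s5=0 s2=1 s0=1 s4=1 s6=0
t2.Δ0 s1=1 s3=0 clk=0 s5=0 s2=1 s0=1 s4=1 s6=0
t2.Δ1 s1=1 s3=0 clk=1 s5=0 s2=1 s0=1 s4=1 s6=0
t2.Δ2 s1=1 s3=0 clk=1 s5=1 s2=1 s0=1 s4=1 s6=0
t2.Δ3 s1=1 s3=0 clk=1 s5=1 s2=1 s0=1 s4=1 s6=1
t2.Δ4 s1=1 s3=0 clk=1 s5=1 s2=1 s0=1 s4=0 s6=1
t2.Δ5 s1=1 s3=1 clk=1 s5=1 s2=1 s0=1 s4=0 s6=1
t2.Δ6 s1=0 s3=1 clk=1 s5=1 s2=1 s0=1 s4=0 s6=1
t3.Δ0 s1=0 s3=1 clk=1 s5=1 s2=1 s0=1 s4=0 s6=1
t3.Δ1 s1=0 s3=1 clk=0 s5=1 s2=1 s0=1 s4=0 s6=1
t4.Δ0 s1=0 s3=1 clk=0 s5=1 s2=1 s0=1 s4=0 s6=1
t4.Δ1 s1=0 s3=1 clk=1 s5=1 s2=1 s0=1 s4=0 s6=1
t4.Δ2 s1=0 s3=1 clk=1 s5=0 s2=1 s0=1 s4=0 s6=1
t4.Δ3 s1=0 s3=1 clk=1 s5=0 s2=1 s0=1 s4=0 s6=0
t4.Δ4 s1=0 s3=1 clk=1 s5=0 s2=1 s0=1 s4=1 s6=0
t4.Δ5 s1=0 s3=0 clk=1 s5=0 s2=1 s0=1 s4=1 s6=0
t4.Δ6 s1=1 s3=0 clk=1 s5=0 s2=1 s0=1 s4=1 s6=0
t5.Δ0 s1=1 s3=0 clk=1 s5=0 s2=1 s0=1 s4=1 s6=0
t5.Δ1 s1=1 s3=0 clk=0 s5=0 s2=1 s0=1 s4=1 s6=0
t6.Δ0 s1=1 s3=0 clk=0 s5=0 s2=1 s0=1 s4=1 s6=0
t6.Δ1 s1=1 s3=0 clk=1 s5=0 s2=1 s0=1 s4=1 s6=0
t6.Δ2 s1=1 s3=0 clk=1 s5=1 s2=1 s0=1 s4=1 s6=0
t6.Δ3 s1=1 s3=0 clk=1 s5=1 s2=1 s0=1 s4=1 s6=1
t6.Δ4 s1=1 s3=0 clk=1 s5=1 s2=1 s0=1 s4=0 s6=1
t6.Δ5 s1=1 s3=1 clk=1 s5=1 s2=1 s0=1 s4=0 s6=1
t6.Δ6 s1=0 s3=1 clk=1 s5=1 s2=1 s0=1 s4=0 s6=1
t7.Δ0 s1=0 s3=1 clk=1 s5=1 s2=1 s0=1 s4=0 s6=1
t7.Δ1 s1=0 s3=1 clk=0 s5=1 s2=1 s0=1 s4=0 s6=1
t8.Δ0 s1=0 s3=1 clk=0 s5=1 s2=1 s0=1 s4=0 s6=1
t8.Δ1 s1=0 s3=1 clk=1 s5=1 s2=1 s0=1 s4=0 s6=1
t8.Δ2 s1=0 s3=1 clk=1 s5=0 s2=1 s0=1 s4=0 s6=1
t8.Δ3 s1=0 s3=1 clk=1 s5=0 s2=1 s0=1 s4=0 s6=0
t8.Δ4 s1=0 s3=1 clk=1 s5=0 s2=1 s0=1 s4=1 s6=0
t8.Δ5 s1=0 s3=0 clk=1 s5=0 s2=1 s0=1 s4=1 s6=0
t8.Δ6 s1=1 s3=0 clk=1 s5=0 s2=1 s0=1 s4=1 s6=0
t9.Δ0 s1=1 s3=0 clk=1 s5=0 s2=1 s0=1 s4=1 s6=0
t9.Δ1 s1=1 s3=0 clk=0 s5=0 s2=1 s0=1 s4=1 s6=0
t10.Δ0 s1=1 s3=0 clk=0 s5=0 s2=1 s0=1 s4=1 s6=0
t10.Δ1 s1=1 s3=0 clk=1 s5=0 s2=1 s0=1 s4=1 s6=0
t10.Δ2 s1=1 s3=0 clk=1 s5=1 s2=1 s0=1 s4=1 s6=0
t10.Δ3 s1=1 s3=0 clk=1 s5=1 s2=1 s0=1 s4=1 s6=1
t10.Δ4 s1=1 s3=0 clk=1 s5=1 s2=1 s0=1 s4=0 s6=1
t10.Δ5 s1=1 s3=1 clk=1 s5=1 s2=1 s0=1 s4=0 s6=1
t10.Δ6 s1=0 s3=1 clk=1 s5=1 s2=1 s0=1 s4=0 s6=1
t11.Δ0 s1=0 s3=1 clk=1 s5=1 s2=1 s0=1 s4=0 s6=1
t11.Δ1 s1=0 s3=1 clk=0 s5=1 s2=1 s0=1 s4=0 s6=1
t12.Δ0 s1=0 s3=1 clk=0 s5=1 s2=1 s0=1 s4=0 s6=1
t12.Δ1 s1=0 s3=1 clk=1 s5=1 s2=1 s0=1 s4=0 s6=1
t12.Δ2 s1=0 s3=1 clk=1 s5=0 s2=1 s0=1 s4=0 s6=1
t12.Δ3 s1=0 s3=1 clk=1 s5=0 s2=1 s0=1 s4=0 s6=0
t12.Δ4 s1=0 s3=1 clk=1 s5=0 s2=1 s0=1 s4=1 s6=0
t12.Δ5 s1=0 s3=0 clk=1 s5=0 s2=1 s0=1 s4=1 s6=0
t12.Δ6 s1=1 s3=0 clk=1 s5=0 s2=1 s0=1 s4=1 s6=0
t13.Δ0 s1=1 s3=0 clk=1 s5=0 s2=1 s0=1 s4=1 s6=0
t13.Δ1 s1=1 s3=0 clk=0 s5=0 s2=1 s0=1 s4=1 s6=0
t14.Δ0 s1=1 s3=0 clk=0 s5=0 s2=1 s0=1 s4=1 s6=0
t14.Δ1 s1=1 s3=0 clk=1 s5=0 s2=1 s0=1 s4=1 s6=0
t14.Δ2 s1=1 s3=0 clk=1 s5=1 s2=1 s0=1 s4=1 s6=0
t14.Δ3 s1=1 s3=0 clk=1 s5=1 s2=1 s0=1 s4=1 s6=1
t14.Δ4 s1=1 s3=0 clk=1 s5=1 s2=1 s0=1 s4=0 s6=1
t14.Δ5 s1=1 s3=1 clk=1 s5=1 s2=1 s0=1 s4=0 s6=1
t14.Δ6 s1=0 s3=1 clk=1 s5=1 s2=1 s0=1 s4=0 s6=1
t15.Δ0 s1=0 s3=1 clk=1 s5=1 s2=1 s0=1 s4=0 s6=1
t15.Δ1 s1=0 s3=1 clk=0 s5=1 s2=1 s0=1 s4=0 s6=1
t16.Δ0 s1=0 s3=1 clk=0 s5=1 s2=1 s0=1 s4=0 s6=1
t16.Δ1 s1=0 s3=1 clk=1 s5=1 s2=1 s0=1 s4=0 s6=1
t16.Δ2 s1=0 s3=1 clk=1 s5=0 s2=1 s0=1 s4=0 s6=1
t16.Δ3 s1=0 s3=1 clk=1 s5=0 s2=1 s0=1 s4=0 s6=0
t16.Δ4 s1=0 s3=1 clk=1 s5=0 s2=1 s0=1 s4=1 s6=0
t16.Δ5 s1=0 s3=0 clk=1 s5=0 s2=1 s0=1 s4=1 s6=0
t16.Δ6 s1=1 s3=0 clk=1 s5=0 s2=1 s0=1 s4=1 s6=0
t17.Δ0 s1=1 s3=0 clk=1 s5=0 s2=1 s0=1 s4=1 s6=0
t17.Δ1 s1=1 s3=0 clk=0 s5=0 s2=1 s0=1 s4=1 s6=0
t18.Δ0 s1=1 s3=0 clk=0 s5=0 s2=1 s0=1 s4=1 s6=0
t18.Δ1 s1=1 s3=0 clk=1 s5=0 s2=1 s0=1 s4=1 s6=0
t18.Δ2 s1=1 s3=0 clk=1 s5=1 s2=1 s0=1 s4=1 s6=0
t18.Δ3 s1=1 s3=0 clk=1 s5=1 s2=1 s0=1 s4=1 s6=1
t18.Δ4 s1=1 s3=0 clk=1 s5=1 s2=1 s0=1 s4=0 s6=1
t18.Δ5 s1=1 s3=1 clk=1 s5=1 s2=1 s0=1 s4=0 s6=1
t18.Δ6 s1=0 s3=1 clk=1 s5=1 s2=1 s0=1 s4=0 s6=1
t19.Δ0 s1=0 s3=1 clk=1 s5=1 s2=1 s0=1 s4=0 s6=1
t19.Δ1 s1=0 s3=1 clk=0 s5=1 s2=1 s0=1 s4=0 s6=1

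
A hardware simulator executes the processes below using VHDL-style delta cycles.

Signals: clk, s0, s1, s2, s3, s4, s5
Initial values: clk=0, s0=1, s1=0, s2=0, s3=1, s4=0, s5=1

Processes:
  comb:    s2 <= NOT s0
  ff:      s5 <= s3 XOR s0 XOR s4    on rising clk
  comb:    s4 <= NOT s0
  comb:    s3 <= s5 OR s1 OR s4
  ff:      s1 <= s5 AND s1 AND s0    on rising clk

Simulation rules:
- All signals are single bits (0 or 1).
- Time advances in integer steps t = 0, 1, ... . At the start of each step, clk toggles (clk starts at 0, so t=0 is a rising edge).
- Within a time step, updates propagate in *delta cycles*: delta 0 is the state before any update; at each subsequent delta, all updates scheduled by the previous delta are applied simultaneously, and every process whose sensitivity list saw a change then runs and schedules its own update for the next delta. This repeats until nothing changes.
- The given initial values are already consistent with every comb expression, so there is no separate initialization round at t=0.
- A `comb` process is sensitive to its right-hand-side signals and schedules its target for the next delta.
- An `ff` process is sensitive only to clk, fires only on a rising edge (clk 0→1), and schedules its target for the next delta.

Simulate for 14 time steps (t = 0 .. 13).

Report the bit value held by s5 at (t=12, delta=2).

0

[bits: s0,s3,s2,clk,s5,s4,s1]
t=0: Δ0=1100100 Δ1=1101100 Δ2=1101000 Δ3=1001000 | 3Δ
t=1: Δ0=1001000 Δ1=1000000 | 1Δ
t=2: Δ0=1000000 Δ1=1001000 Δ2=1001100 Δ3=1101100 | 3Δ
t=3: Δ0=1101100 Δ1=1100100 | 1Δ
t=4: Δ0=1100100 Δ1=1101100 Δ2=1101000 Δ3=1001000 | 3Δ
t=5: Δ0=1001000 Δ1=1000000 | 1Δ
t=6: Δ0=1000000 Δ1=1001000 Δ2=1001100 Δ3=1101100 | 3Δ
t=7: Δ0=1101100 Δ1=1100100 | 1Δ
t=8: Δ0=1100100 Δ1=1101100 Δ2=1101000 Δ3=1001000 | 3Δ
t=9: Δ0=1001000 Δ1=1000000 | 1Δ
t=10: Δ0=1000000 Δ1=1001000 Δ2=1001100 Δ3=1101100 | 3Δ
t=11: Δ0=1101100 Δ1=1100100 | 1Δ
t=12: Δ0=1100100 Δ1=1101100 Δ2=1101000 Δ3=1001000 | 3Δ
t=13: Δ0=1001000 Δ1=1000000 | 1Δ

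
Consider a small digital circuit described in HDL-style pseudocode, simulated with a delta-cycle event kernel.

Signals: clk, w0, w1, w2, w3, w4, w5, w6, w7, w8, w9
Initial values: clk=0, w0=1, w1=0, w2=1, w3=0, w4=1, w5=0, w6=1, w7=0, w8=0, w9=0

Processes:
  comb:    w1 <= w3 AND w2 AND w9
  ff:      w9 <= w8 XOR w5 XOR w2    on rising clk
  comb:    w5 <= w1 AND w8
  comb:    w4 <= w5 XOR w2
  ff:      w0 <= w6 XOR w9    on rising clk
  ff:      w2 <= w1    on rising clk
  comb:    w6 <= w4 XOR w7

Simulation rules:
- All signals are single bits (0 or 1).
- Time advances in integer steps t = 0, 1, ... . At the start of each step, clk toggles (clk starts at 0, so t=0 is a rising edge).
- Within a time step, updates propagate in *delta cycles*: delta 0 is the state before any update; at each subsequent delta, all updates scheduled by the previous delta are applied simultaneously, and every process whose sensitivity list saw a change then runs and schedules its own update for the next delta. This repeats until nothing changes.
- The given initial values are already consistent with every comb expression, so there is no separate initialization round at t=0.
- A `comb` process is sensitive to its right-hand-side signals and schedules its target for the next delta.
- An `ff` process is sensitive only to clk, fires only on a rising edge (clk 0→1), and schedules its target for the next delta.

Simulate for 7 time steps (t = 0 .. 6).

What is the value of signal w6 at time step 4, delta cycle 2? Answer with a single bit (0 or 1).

0

t=0 Δ0: w1=0 w0=1 clk=0 w7=0 w2=1 w4=1 w5=0 w3=0 w6=1 w8=0 w9=0
  Δ1: clk:0→1
  Δ2: w2:1→0, w9:0→1
  Δ3: w4:1→0
  Δ4: w6:1→0
  (4Δ to stable)
t=1 Δ0: w1=0 w0=1 clk=1 w7=0 w2=0 w4=0 w5=0 w3=0 w6=0 w8=0 w9=1
  Δ1: clk:1→0
  (1Δ to stable)
t=2 Δ0: w1=0 w0=1 clk=0 w7=0 w2=0 w4=0 w5=0 w3=0 w6=0 w8=0 w9=1
  Δ1: clk:0→1
  Δ2: w9:1→0
  (2Δ to stable)
t=3 Δ0: w1=0 w0=1 clk=1 w7=0 w2=0 w4=0 w5=0 w3=0 w6=0 w8=0 w9=0
  Δ1: clk:1→0
  (1Δ to stable)
t=4 Δ0: w1=0 w0=1 clk=0 w7=0 w2=0 w4=0 w5=0 w3=0 w6=0 w8=0 w9=0
  Δ1: clk:0→1
  Δ2: w0:1→0
  (2Δ to stable)
t=5 Δ0: w1=0 w0=0 clk=1 w7=0 w2=0 w4=0 w5=0 w3=0 w6=0 w8=0 w9=0
  Δ1: clk:1→0
  (1Δ to stable)
t=6 Δ0: w1=0 w0=0 clk=0 w7=0 w2=0 w4=0 w5=0 w3=0 w6=0 w8=0 w9=0
  Δ1: clk:0→1
  (1Δ to stable)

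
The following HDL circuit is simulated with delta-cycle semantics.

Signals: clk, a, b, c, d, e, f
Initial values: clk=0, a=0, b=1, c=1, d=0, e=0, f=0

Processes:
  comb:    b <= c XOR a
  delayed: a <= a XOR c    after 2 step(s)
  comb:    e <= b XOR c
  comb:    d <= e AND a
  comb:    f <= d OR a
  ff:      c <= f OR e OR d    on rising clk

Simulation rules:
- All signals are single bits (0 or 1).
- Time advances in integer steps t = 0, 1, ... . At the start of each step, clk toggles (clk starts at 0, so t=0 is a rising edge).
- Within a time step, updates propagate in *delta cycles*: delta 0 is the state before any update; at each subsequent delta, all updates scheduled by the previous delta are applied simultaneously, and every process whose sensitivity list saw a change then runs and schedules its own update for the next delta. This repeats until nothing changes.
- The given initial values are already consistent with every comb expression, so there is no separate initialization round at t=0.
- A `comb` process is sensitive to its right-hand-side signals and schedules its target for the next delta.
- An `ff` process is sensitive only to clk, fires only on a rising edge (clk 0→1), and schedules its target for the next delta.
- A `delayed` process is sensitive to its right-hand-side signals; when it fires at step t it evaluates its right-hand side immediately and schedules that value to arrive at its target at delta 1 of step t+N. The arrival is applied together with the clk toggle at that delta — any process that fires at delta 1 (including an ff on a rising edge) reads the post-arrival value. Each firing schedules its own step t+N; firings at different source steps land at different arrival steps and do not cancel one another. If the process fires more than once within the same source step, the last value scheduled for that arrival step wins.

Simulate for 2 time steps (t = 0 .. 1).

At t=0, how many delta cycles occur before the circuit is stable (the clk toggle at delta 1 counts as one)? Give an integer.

t0.Δ0 c=1 b=1 a=0 e=0 d=0 clk=0 f=0
t0.Δ1 c=1 b=1 a=0 e=0 d=0 clk=1 f=0
t0.Δ2 c=0 b=1 a=0 e=0 d=0 clk=1 f=0
t0.Δ3 c=0 b=0 a=0 e=1 d=0 clk=1 f=0
t0.Δ4 c=0 b=0 a=0 e=0 d=0 clk=1 f=0
t1.Δ0 c=0 b=0 a=0 e=0 d=0 clk=1 f=0
t1.Δ1 c=0 b=0 a=0 e=0 d=0 clk=0 f=0

4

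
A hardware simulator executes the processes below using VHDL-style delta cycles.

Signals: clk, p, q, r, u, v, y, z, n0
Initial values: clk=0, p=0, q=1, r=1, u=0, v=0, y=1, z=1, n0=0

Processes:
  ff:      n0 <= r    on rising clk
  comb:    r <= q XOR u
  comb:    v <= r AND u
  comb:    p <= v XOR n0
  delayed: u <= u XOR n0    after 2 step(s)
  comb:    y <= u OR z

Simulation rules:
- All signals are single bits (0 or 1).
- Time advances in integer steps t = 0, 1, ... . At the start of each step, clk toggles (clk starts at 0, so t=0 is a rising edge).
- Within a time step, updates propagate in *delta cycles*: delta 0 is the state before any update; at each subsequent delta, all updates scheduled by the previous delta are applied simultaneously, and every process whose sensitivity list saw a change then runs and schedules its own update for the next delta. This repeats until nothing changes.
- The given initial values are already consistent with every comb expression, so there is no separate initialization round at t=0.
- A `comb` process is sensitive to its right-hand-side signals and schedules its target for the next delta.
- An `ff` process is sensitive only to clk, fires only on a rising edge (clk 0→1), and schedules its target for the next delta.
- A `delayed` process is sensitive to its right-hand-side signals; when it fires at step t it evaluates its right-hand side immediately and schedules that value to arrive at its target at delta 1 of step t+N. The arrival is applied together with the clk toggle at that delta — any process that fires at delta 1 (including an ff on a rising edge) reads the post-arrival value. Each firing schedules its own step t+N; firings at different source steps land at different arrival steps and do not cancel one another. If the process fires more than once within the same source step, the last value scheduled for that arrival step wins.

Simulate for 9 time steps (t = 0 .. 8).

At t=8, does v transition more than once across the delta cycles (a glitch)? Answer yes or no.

yes

[bits: v,y,u,clk,p,r,q,n0,z]
t=0: Δ0=010001101 Δ1=010101101 Δ2=010101111 Δ3=010111111 | 3Δ
t=1: Δ0=010111111 Δ1=010011111 | 1Δ
t=2: Δ0=010011111 Δ1=011111111 Δ2=111110111 Δ3=011100111 Δ4=011110111 | 4Δ
t=3: Δ0=011110111 Δ1=011010111 | 1Δ
t=4: Δ0=011010111 Δ1=010110111 Δ2=010111101 Δ3=010101101 | 3Δ
t=5: Δ0=010101101 Δ1=010001101 | 1Δ
t=6: Δ0=010001101 Δ1=010101101 Δ2=010101111 Δ3=010111111 | 3Δ
t=7: Δ0=010111111 Δ1=010011111 | 1Δ
t=8: Δ0=010011111 Δ1=011111111 Δ2=111110111 Δ3=011100111 Δ4=011110111 | 4Δ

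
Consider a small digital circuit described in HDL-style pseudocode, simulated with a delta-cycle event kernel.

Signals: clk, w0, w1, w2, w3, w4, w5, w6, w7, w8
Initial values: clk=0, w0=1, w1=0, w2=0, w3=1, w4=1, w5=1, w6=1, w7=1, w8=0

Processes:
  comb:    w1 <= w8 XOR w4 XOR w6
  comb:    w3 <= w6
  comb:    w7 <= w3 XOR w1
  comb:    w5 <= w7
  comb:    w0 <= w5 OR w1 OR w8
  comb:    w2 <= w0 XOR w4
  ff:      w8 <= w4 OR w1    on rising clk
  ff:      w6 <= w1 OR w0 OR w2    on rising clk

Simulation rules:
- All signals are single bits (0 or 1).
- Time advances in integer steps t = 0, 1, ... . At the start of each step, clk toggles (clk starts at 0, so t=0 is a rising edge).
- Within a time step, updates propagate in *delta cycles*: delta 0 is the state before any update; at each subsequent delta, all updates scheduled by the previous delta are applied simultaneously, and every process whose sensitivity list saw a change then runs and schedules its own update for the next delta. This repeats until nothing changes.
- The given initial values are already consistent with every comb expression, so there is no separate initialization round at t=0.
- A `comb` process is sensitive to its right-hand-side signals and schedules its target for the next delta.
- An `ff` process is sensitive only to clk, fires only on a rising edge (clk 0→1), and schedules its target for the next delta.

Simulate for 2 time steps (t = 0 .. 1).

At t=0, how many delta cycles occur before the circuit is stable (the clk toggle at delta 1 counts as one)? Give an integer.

5

t0.Δ0 w6=1 w4=1 w2=0 w7=1 w0=1 w3=1 w5=1 clk=0 w8=0 w1=0
t0.Δ1 w6=1 w4=1 w2=0 w7=1 w0=1 w3=1 w5=1 clk=1 w8=0 w1=0
t0.Δ2 w6=1 w4=1 w2=0 w7=1 w0=1 w3=1 w5=1 clk=1 w8=1 w1=0
t0.Δ3 w6=1 w4=1 w2=0 w7=1 w0=1 w3=1 w5=1 clk=1 w8=1 w1=1
t0.Δ4 w6=1 w4=1 w2=0 w7=0 w0=1 w3=1 w5=1 clk=1 w8=1 w1=1
t0.Δ5 w6=1 w4=1 w2=0 w7=0 w0=1 w3=1 w5=0 clk=1 w8=1 w1=1
t1.Δ0 w6=1 w4=1 w2=0 w7=0 w0=1 w3=1 w5=0 clk=1 w8=1 w1=1
t1.Δ1 w6=1 w4=1 w2=0 w7=0 w0=1 w3=1 w5=0 clk=0 w8=1 w1=1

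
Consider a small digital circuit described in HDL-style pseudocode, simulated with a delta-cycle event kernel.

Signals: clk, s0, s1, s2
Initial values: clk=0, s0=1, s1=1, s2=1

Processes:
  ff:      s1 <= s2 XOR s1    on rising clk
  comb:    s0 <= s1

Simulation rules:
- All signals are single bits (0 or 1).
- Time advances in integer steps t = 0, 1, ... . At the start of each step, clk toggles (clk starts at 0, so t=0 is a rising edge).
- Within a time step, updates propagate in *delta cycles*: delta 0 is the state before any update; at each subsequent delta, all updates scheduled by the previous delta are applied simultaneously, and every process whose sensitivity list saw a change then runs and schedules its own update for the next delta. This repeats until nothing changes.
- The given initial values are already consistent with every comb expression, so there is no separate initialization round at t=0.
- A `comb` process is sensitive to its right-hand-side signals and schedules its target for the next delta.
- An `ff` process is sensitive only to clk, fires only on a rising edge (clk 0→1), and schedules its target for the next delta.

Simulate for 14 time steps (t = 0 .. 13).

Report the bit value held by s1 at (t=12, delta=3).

t=0 Δ0: s2=1 clk=0 s0=1 s1=1
  Δ1: clk:0→1
  Δ2: s1:1→0
  Δ3: s0:1→0
  (3Δ to stable)
t=1 Δ0: s2=1 clk=1 s0=0 s1=0
  Δ1: clk:1→0
  (1Δ to stable)
t=2 Δ0: s2=1 clk=0 s0=0 s1=0
  Δ1: clk:0→1
  Δ2: s1:0→1
  Δ3: s0:0→1
  (3Δ to stable)
t=3 Δ0: s2=1 clk=1 s0=1 s1=1
  Δ1: clk:1→0
  (1Δ to stable)
t=4 Δ0: s2=1 clk=0 s0=1 s1=1
  Δ1: clk:0→1
  Δ2: s1:1→0
  Δ3: s0:1→0
  (3Δ to stable)
t=5 Δ0: s2=1 clk=1 s0=0 s1=0
  Δ1: clk:1→0
  (1Δ to stable)
t=6 Δ0: s2=1 clk=0 s0=0 s1=0
  Δ1: clk:0→1
  Δ2: s1:0→1
  Δ3: s0:0→1
  (3Δ to stable)
t=7 Δ0: s2=1 clk=1 s0=1 s1=1
  Δ1: clk:1→0
  (1Δ to stable)
t=8 Δ0: s2=1 clk=0 s0=1 s1=1
  Δ1: clk:0→1
  Δ2: s1:1→0
  Δ3: s0:1→0
  (3Δ to stable)
t=9 Δ0: s2=1 clk=1 s0=0 s1=0
  Δ1: clk:1→0
  (1Δ to stable)
t=10 Δ0: s2=1 clk=0 s0=0 s1=0
  Δ1: clk:0→1
  Δ2: s1:0→1
  Δ3: s0:0→1
  (3Δ to stable)
t=11 Δ0: s2=1 clk=1 s0=1 s1=1
  Δ1: clk:1→0
  (1Δ to stable)
t=12 Δ0: s2=1 clk=0 s0=1 s1=1
  Δ1: clk:0→1
  Δ2: s1:1→0
  Δ3: s0:1→0
  (3Δ to stable)
t=13 Δ0: s2=1 clk=1 s0=0 s1=0
  Δ1: clk:1→0
  (1Δ to stable)

0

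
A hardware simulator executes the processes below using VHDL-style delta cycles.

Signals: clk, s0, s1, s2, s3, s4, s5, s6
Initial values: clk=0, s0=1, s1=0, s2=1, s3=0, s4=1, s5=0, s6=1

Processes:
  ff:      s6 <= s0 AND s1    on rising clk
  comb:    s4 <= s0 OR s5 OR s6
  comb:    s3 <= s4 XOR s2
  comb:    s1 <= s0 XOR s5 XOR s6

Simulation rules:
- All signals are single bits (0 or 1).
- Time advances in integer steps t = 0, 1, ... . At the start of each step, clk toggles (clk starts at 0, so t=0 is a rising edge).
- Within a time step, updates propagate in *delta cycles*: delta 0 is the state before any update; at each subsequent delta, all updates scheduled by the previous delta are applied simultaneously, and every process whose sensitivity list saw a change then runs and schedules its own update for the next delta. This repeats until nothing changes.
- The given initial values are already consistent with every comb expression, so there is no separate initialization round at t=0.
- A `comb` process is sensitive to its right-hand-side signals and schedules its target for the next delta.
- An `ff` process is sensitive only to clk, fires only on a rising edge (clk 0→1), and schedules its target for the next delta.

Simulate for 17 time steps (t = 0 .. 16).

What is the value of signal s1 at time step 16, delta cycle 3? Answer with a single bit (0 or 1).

1

t0.Δ0 s0=1 s4=1 s2=1 clk=0 s6=1 s3=0 s5=0 s1=0
t0.Δ1 s0=1 s4=1 s2=1 clk=1 s6=1 s3=0 s5=0 s1=0
t0.Δ2 s0=1 s4=1 s2=1 clk=1 s6=0 s3=0 s5=0 s1=0
t0.Δ3 s0=1 s4=1 s2=1 clk=1 s6=0 s3=0 s5=0 s1=1
t1.Δ0 s0=1 s4=1 s2=1 clk=1 s6=0 s3=0 s5=0 s1=1
t1.Δ1 s0=1 s4=1 s2=1 clk=0 s6=0 s3=0 s5=0 s1=1
t2.Δ0 s0=1 s4=1 s2=1 clk=0 s6=0 s3=0 s5=0 s1=1
t2.Δ1 s0=1 s4=1 s2=1 clk=1 s6=0 s3=0 s5=0 s1=1
t2.Δ2 s0=1 s4=1 s2=1 clk=1 s6=1 s3=0 s5=0 s1=1
t2.Δ3 s0=1 s4=1 s2=1 clk=1 s6=1 s3=0 s5=0 s1=0
t3.Δ0 s0=1 s4=1 s2=1 clk=1 s6=1 s3=0 s5=0 s1=0
t3.Δ1 s0=1 s4=1 s2=1 clk=0 s6=1 s3=0 s5=0 s1=0
t4.Δ0 s0=1 s4=1 s2=1 clk=0 s6=1 s3=0 s5=0 s1=0
t4.Δ1 s0=1 s4=1 s2=1 clk=1 s6=1 s3=0 s5=0 s1=0
t4.Δ2 s0=1 s4=1 s2=1 clk=1 s6=0 s3=0 s5=0 s1=0
t4.Δ3 s0=1 s4=1 s2=1 clk=1 s6=0 s3=0 s5=0 s1=1
t5.Δ0 s0=1 s4=1 s2=1 clk=1 s6=0 s3=0 s5=0 s1=1
t5.Δ1 s0=1 s4=1 s2=1 clk=0 s6=0 s3=0 s5=0 s1=1
t6.Δ0 s0=1 s4=1 s2=1 clk=0 s6=0 s3=0 s5=0 s1=1
t6.Δ1 s0=1 s4=1 s2=1 clk=1 s6=0 s3=0 s5=0 s1=1
t6.Δ2 s0=1 s4=1 s2=1 clk=1 s6=1 s3=0 s5=0 s1=1
t6.Δ3 s0=1 s4=1 s2=1 clk=1 s6=1 s3=0 s5=0 s1=0
t7.Δ0 s0=1 s4=1 s2=1 clk=1 s6=1 s3=0 s5=0 s1=0
t7.Δ1 s0=1 s4=1 s2=1 clk=0 s6=1 s3=0 s5=0 s1=0
t8.Δ0 s0=1 s4=1 s2=1 clk=0 s6=1 s3=0 s5=0 s1=0
t8.Δ1 s0=1 s4=1 s2=1 clk=1 s6=1 s3=0 s5=0 s1=0
t8.Δ2 s0=1 s4=1 s2=1 clk=1 s6=0 s3=0 s5=0 s1=0
t8.Δ3 s0=1 s4=1 s2=1 clk=1 s6=0 s3=0 s5=0 s1=1
t9.Δ0 s0=1 s4=1 s2=1 clk=1 s6=0 s3=0 s5=0 s1=1
t9.Δ1 s0=1 s4=1 s2=1 clk=0 s6=0 s3=0 s5=0 s1=1
t10.Δ0 s0=1 s4=1 s2=1 clk=0 s6=0 s3=0 s5=0 s1=1
t10.Δ1 s0=1 s4=1 s2=1 clk=1 s6=0 s3=0 s5=0 s1=1
t10.Δ2 s0=1 s4=1 s2=1 clk=1 s6=1 s3=0 s5=0 s1=1
t10.Δ3 s0=1 s4=1 s2=1 clk=1 s6=1 s3=0 s5=0 s1=0
t11.Δ0 s0=1 s4=1 s2=1 clk=1 s6=1 s3=0 s5=0 s1=0
t11.Δ1 s0=1 s4=1 s2=1 clk=0 s6=1 s3=0 s5=0 s1=0
t12.Δ0 s0=1 s4=1 s2=1 clk=0 s6=1 s3=0 s5=0 s1=0
t12.Δ1 s0=1 s4=1 s2=1 clk=1 s6=1 s3=0 s5=0 s1=0
t12.Δ2 s0=1 s4=1 s2=1 clk=1 s6=0 s3=0 s5=0 s1=0
t12.Δ3 s0=1 s4=1 s2=1 clk=1 s6=0 s3=0 s5=0 s1=1
t13.Δ0 s0=1 s4=1 s2=1 clk=1 s6=0 s3=0 s5=0 s1=1
t13.Δ1 s0=1 s4=1 s2=1 clk=0 s6=0 s3=0 s5=0 s1=1
t14.Δ0 s0=1 s4=1 s2=1 clk=0 s6=0 s3=0 s5=0 s1=1
t14.Δ1 s0=1 s4=1 s2=1 clk=1 s6=0 s3=0 s5=0 s1=1
t14.Δ2 s0=1 s4=1 s2=1 clk=1 s6=1 s3=0 s5=0 s1=1
t14.Δ3 s0=1 s4=1 s2=1 clk=1 s6=1 s3=0 s5=0 s1=0
t15.Δ0 s0=1 s4=1 s2=1 clk=1 s6=1 s3=0 s5=0 s1=0
t15.Δ1 s0=1 s4=1 s2=1 clk=0 s6=1 s3=0 s5=0 s1=0
t16.Δ0 s0=1 s4=1 s2=1 clk=0 s6=1 s3=0 s5=0 s1=0
t16.Δ1 s0=1 s4=1 s2=1 clk=1 s6=1 s3=0 s5=0 s1=0
t16.Δ2 s0=1 s4=1 s2=1 clk=1 s6=0 s3=0 s5=0 s1=0
t16.Δ3 s0=1 s4=1 s2=1 clk=1 s6=0 s3=0 s5=0 s1=1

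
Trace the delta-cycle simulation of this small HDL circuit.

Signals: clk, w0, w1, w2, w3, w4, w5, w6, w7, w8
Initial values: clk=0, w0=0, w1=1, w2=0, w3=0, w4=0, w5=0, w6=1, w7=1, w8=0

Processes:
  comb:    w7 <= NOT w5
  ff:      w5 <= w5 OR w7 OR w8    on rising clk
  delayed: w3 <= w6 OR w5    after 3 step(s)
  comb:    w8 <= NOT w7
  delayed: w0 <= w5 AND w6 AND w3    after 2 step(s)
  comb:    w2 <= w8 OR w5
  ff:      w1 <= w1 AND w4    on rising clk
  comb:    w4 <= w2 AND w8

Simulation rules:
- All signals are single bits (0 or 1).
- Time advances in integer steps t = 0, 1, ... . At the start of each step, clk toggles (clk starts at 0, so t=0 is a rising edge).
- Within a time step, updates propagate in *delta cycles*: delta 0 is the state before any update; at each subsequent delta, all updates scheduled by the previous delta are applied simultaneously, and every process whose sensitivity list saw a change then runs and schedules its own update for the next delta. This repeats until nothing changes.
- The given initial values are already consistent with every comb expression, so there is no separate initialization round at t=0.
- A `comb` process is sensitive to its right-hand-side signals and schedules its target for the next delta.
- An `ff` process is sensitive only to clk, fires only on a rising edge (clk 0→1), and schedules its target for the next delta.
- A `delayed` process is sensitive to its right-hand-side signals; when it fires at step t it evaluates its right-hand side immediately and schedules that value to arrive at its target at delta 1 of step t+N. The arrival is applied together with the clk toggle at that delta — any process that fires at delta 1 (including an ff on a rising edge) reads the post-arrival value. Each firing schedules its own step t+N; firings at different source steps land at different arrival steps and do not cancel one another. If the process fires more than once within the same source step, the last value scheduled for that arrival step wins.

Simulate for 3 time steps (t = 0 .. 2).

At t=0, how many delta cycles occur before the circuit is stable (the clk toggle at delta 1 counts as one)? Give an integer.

t0.Δ0 w7=1 w1=1 w4=0 w3=0 w0=0 w8=0 w2=0 w5=0 w6=1 clk=0
t0.Δ1 w7=1 w1=1 w4=0 w3=0 w0=0 w8=0 w2=0 w5=0 w6=1 clk=1
t0.Δ2 w7=1 w1=0 w4=0 w3=0 w0=0 w8=0 w2=0 w5=1 w6=1 clk=1
t0.Δ3 w7=0 w1=0 w4=0 w3=0 w0=0 w8=0 w2=1 w5=1 w6=1 clk=1
t0.Δ4 w7=0 w1=0 w4=0 w3=0 w0=0 w8=1 w2=1 w5=1 w6=1 clk=1
t0.Δ5 w7=0 w1=0 w4=1 w3=0 w0=0 w8=1 w2=1 w5=1 w6=1 clk=1
t1.Δ0 w7=0 w1=0 w4=1 w3=0 w0=0 w8=1 w2=1 w5=1 w6=1 clk=1
t1.Δ1 w7=0 w1=0 w4=1 w3=0 w0=0 w8=1 w2=1 w5=1 w6=1 clk=0
t2.Δ0 w7=0 w1=0 w4=1 w3=0 w0=0 w8=1 w2=1 w5=1 w6=1 clk=0
t2.Δ1 w7=0 w1=0 w4=1 w3=0 w0=0 w8=1 w2=1 w5=1 w6=1 clk=1

5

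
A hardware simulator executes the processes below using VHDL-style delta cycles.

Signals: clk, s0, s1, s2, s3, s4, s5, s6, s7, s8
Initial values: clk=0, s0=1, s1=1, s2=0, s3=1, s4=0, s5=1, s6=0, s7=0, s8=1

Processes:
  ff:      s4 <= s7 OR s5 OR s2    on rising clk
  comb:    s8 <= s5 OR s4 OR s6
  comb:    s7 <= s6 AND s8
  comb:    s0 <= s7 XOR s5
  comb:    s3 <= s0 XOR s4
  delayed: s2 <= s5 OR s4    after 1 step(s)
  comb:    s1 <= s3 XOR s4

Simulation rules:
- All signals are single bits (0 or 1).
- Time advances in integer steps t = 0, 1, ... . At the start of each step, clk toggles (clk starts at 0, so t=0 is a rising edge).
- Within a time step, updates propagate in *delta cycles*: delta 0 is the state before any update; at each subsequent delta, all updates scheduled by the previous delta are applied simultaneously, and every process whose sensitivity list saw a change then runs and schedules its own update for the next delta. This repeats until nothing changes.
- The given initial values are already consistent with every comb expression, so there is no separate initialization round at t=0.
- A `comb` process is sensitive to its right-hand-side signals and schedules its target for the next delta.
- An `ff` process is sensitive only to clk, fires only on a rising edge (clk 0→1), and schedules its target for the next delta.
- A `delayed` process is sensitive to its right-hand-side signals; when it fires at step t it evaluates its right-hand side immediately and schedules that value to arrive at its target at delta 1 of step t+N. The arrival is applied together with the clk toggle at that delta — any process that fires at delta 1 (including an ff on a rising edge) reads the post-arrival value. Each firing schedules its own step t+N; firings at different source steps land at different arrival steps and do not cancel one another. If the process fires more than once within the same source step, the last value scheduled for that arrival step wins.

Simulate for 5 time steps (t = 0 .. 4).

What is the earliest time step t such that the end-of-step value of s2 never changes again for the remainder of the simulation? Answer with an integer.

t=0 Δ0: s1=1 s5=1 s0=1 s2=0 clk=0 s8=1 s7=0 s3=1 s4=0 s6=0
  Δ1: clk:0→1
  Δ2: s4:0→1
  Δ3: s1:1→0, s3:1→0
  Δ4: s1:0→1
  (4Δ to stable)
t=1 Δ0: s1=1 s5=1 s0=1 s2=0 clk=1 s8=1 s7=0 s3=0 s4=1 s6=0
  Δ1: s2:0→1, clk:1→0
  (1Δ to stable)
t=2 Δ0: s1=1 s5=1 s0=1 s2=1 clk=0 s8=1 s7=0 s3=0 s4=1 s6=0
  Δ1: clk:0→1
  (1Δ to stable)
t=3 Δ0: s1=1 s5=1 s0=1 s2=1 clk=1 s8=1 s7=0 s3=0 s4=1 s6=0
  Δ1: clk:1→0
  (1Δ to stable)
t=4 Δ0: s1=1 s5=1 s0=1 s2=1 clk=0 s8=1 s7=0 s3=0 s4=1 s6=0
  Δ1: clk:0→1
  (1Δ to stable)

1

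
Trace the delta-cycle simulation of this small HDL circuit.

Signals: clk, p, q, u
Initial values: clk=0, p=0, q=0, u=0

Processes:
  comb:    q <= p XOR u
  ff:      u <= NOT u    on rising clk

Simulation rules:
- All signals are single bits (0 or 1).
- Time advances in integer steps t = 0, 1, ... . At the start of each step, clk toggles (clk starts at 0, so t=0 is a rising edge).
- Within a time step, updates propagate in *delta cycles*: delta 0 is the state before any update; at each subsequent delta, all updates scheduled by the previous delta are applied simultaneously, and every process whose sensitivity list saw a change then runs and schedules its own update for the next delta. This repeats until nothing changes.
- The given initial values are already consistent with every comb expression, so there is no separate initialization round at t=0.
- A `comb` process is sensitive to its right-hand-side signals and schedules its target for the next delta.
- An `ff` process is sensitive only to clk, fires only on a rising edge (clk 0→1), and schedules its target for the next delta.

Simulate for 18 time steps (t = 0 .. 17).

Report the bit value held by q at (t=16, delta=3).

1

t=0 Δ0: u=0 q=0 clk=0 p=0
  Δ1: clk:0→1
  Δ2: u:0→1
  Δ3: q:0→1
  (3Δ to stable)
t=1 Δ0: u=1 q=1 clk=1 p=0
  Δ1: clk:1→0
  (1Δ to stable)
t=2 Δ0: u=1 q=1 clk=0 p=0
  Δ1: clk:0→1
  Δ2: u:1→0
  Δ3: q:1→0
  (3Δ to stable)
t=3 Δ0: u=0 q=0 clk=1 p=0
  Δ1: clk:1→0
  (1Δ to stable)
t=4 Δ0: u=0 q=0 clk=0 p=0
  Δ1: clk:0→1
  Δ2: u:0→1
  Δ3: q:0→1
  (3Δ to stable)
t=5 Δ0: u=1 q=1 clk=1 p=0
  Δ1: clk:1→0
  (1Δ to stable)
t=6 Δ0: u=1 q=1 clk=0 p=0
  Δ1: clk:0→1
  Δ2: u:1→0
  Δ3: q:1→0
  (3Δ to stable)
t=7 Δ0: u=0 q=0 clk=1 p=0
  Δ1: clk:1→0
  (1Δ to stable)
t=8 Δ0: u=0 q=0 clk=0 p=0
  Δ1: clk:0→1
  Δ2: u:0→1
  Δ3: q:0→1
  (3Δ to stable)
t=9 Δ0: u=1 q=1 clk=1 p=0
  Δ1: clk:1→0
  (1Δ to stable)
t=10 Δ0: u=1 q=1 clk=0 p=0
  Δ1: clk:0→1
  Δ2: u:1→0
  Δ3: q:1→0
  (3Δ to stable)
t=11 Δ0: u=0 q=0 clk=1 p=0
  Δ1: clk:1→0
  (1Δ to stable)
t=12 Δ0: u=0 q=0 clk=0 p=0
  Δ1: clk:0→1
  Δ2: u:0→1
  Δ3: q:0→1
  (3Δ to stable)
t=13 Δ0: u=1 q=1 clk=1 p=0
  Δ1: clk:1→0
  (1Δ to stable)
t=14 Δ0: u=1 q=1 clk=0 p=0
  Δ1: clk:0→1
  Δ2: u:1→0
  Δ3: q:1→0
  (3Δ to stable)
t=15 Δ0: u=0 q=0 clk=1 p=0
  Δ1: clk:1→0
  (1Δ to stable)
t=16 Δ0: u=0 q=0 clk=0 p=0
  Δ1: clk:0→1
  Δ2: u:0→1
  Δ3: q:0→1
  (3Δ to stable)
t=17 Δ0: u=1 q=1 clk=1 p=0
  Δ1: clk:1→0
  (1Δ to stable)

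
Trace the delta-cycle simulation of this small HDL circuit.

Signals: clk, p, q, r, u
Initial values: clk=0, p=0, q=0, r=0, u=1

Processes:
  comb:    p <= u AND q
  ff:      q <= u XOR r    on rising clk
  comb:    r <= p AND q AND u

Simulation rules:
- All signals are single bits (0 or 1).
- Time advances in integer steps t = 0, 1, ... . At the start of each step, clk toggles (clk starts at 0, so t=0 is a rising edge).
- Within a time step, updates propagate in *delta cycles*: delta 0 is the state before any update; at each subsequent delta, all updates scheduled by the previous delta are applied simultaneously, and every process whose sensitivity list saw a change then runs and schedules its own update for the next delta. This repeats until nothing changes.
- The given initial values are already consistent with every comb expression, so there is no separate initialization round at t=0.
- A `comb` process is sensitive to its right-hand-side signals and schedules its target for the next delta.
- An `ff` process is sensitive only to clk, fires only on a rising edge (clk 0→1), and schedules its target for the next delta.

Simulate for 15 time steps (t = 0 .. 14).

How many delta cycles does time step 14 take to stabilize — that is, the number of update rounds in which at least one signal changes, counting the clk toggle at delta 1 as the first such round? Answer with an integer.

3

t0.Δ0 r=0 u=1 q=0 clk=0 p=0
t0.Δ1 r=0 u=1 q=0 clk=1 p=0
t0.Δ2 r=0 u=1 q=1 clk=1 p=0
t0.Δ3 r=0 u=1 q=1 clk=1 p=1
t0.Δ4 r=1 u=1 q=1 clk=1 p=1
t1.Δ0 r=1 u=1 q=1 clk=1 p=1
t1.Δ1 r=1 u=1 q=1 clk=0 p=1
t2.Δ0 r=1 u=1 q=1 clk=0 p=1
t2.Δ1 r=1 u=1 q=1 clk=1 p=1
t2.Δ2 r=1 u=1 q=0 clk=1 p=1
t2.Δ3 r=0 u=1 q=0 clk=1 p=0
t3.Δ0 r=0 u=1 q=0 clk=1 p=0
t3.Δ1 r=0 u=1 q=0 clk=0 p=0
t4.Δ0 r=0 u=1 q=0 clk=0 p=0
t4.Δ1 r=0 u=1 q=0 clk=1 p=0
t4.Δ2 r=0 u=1 q=1 clk=1 p=0
t4.Δ3 r=0 u=1 q=1 clk=1 p=1
t4.Δ4 r=1 u=1 q=1 clk=1 p=1
t5.Δ0 r=1 u=1 q=1 clk=1 p=1
t5.Δ1 r=1 u=1 q=1 clk=0 p=1
t6.Δ0 r=1 u=1 q=1 clk=0 p=1
t6.Δ1 r=1 u=1 q=1 clk=1 p=1
t6.Δ2 r=1 u=1 q=0 clk=1 p=1
t6.Δ3 r=0 u=1 q=0 clk=1 p=0
t7.Δ0 r=0 u=1 q=0 clk=1 p=0
t7.Δ1 r=0 u=1 q=0 clk=0 p=0
t8.Δ0 r=0 u=1 q=0 clk=0 p=0
t8.Δ1 r=0 u=1 q=0 clk=1 p=0
t8.Δ2 r=0 u=1 q=1 clk=1 p=0
t8.Δ3 r=0 u=1 q=1 clk=1 p=1
t8.Δ4 r=1 u=1 q=1 clk=1 p=1
t9.Δ0 r=1 u=1 q=1 clk=1 p=1
t9.Δ1 r=1 u=1 q=1 clk=0 p=1
t10.Δ0 r=1 u=1 q=1 clk=0 p=1
t10.Δ1 r=1 u=1 q=1 clk=1 p=1
t10.Δ2 r=1 u=1 q=0 clk=1 p=1
t10.Δ3 r=0 u=1 q=0 clk=1 p=0
t11.Δ0 r=0 u=1 q=0 clk=1 p=0
t11.Δ1 r=0 u=1 q=0 clk=0 p=0
t12.Δ0 r=0 u=1 q=0 clk=0 p=0
t12.Δ1 r=0 u=1 q=0 clk=1 p=0
t12.Δ2 r=0 u=1 q=1 clk=1 p=0
t12.Δ3 r=0 u=1 q=1 clk=1 p=1
t12.Δ4 r=1 u=1 q=1 clk=1 p=1
t13.Δ0 r=1 u=1 q=1 clk=1 p=1
t13.Δ1 r=1 u=1 q=1 clk=0 p=1
t14.Δ0 r=1 u=1 q=1 clk=0 p=1
t14.Δ1 r=1 u=1 q=1 clk=1 p=1
t14.Δ2 r=1 u=1 q=0 clk=1 p=1
t14.Δ3 r=0 u=1 q=0 clk=1 p=0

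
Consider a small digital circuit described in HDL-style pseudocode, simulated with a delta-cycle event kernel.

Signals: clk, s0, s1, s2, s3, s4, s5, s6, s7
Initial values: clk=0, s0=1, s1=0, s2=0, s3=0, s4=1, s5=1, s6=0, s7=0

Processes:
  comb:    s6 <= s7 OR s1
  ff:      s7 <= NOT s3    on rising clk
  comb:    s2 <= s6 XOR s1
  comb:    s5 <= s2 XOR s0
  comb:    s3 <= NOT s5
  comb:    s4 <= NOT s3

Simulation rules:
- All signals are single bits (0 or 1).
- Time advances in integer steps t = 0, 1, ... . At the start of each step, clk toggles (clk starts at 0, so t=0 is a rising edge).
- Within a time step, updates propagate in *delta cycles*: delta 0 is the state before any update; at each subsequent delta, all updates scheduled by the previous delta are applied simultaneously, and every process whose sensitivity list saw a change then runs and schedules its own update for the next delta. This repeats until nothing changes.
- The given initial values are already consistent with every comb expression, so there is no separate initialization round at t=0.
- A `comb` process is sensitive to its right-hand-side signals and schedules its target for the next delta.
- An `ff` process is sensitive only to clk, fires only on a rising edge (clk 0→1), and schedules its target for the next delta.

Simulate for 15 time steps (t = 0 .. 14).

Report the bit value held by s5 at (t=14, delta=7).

1

[bits: s6,s4,s0,clk,s2,s3,s1,s7,s5]
t=0: Δ0=011000001 Δ1=011100001 Δ2=011100011 Δ3=111100011 Δ4=111110011 Δ5=111110010 Δ6=111111010 Δ7=101111010 | 7Δ
t=1: Δ0=101111010 Δ1=101011010 | 1Δ
t=2: Δ0=101011010 Δ1=101111010 Δ2=101111000 Δ3=001111000 Δ4=001101000 Δ5=001101001 Δ6=001100001 Δ7=011100001 | 7Δ
t=3: Δ0=011100001 Δ1=011000001 | 1Δ
t=4: Δ0=011000001 Δ1=011100001 Δ2=011100011 Δ3=111100011 Δ4=111110011 Δ5=111110010 Δ6=111111010 Δ7=101111010 | 7Δ
t=5: Δ0=101111010 Δ1=101011010 | 1Δ
t=6: Δ0=101011010 Δ1=101111010 Δ2=101111000 Δ3=001111000 Δ4=001101000 Δ5=001101001 Δ6=001100001 Δ7=011100001 | 7Δ
t=7: Δ0=011100001 Δ1=011000001 | 1Δ
t=8: Δ0=011000001 Δ1=011100001 Δ2=011100011 Δ3=111100011 Δ4=111110011 Δ5=111110010 Δ6=111111010 Δ7=101111010 | 7Δ
t=9: Δ0=101111010 Δ1=101011010 | 1Δ
t=10: Δ0=101011010 Δ1=101111010 Δ2=101111000 Δ3=001111000 Δ4=001101000 Δ5=001101001 Δ6=001100001 Δ7=011100001 | 7Δ
t=11: Δ0=011100001 Δ1=011000001 | 1Δ
t=12: Δ0=011000001 Δ1=011100001 Δ2=011100011 Δ3=111100011 Δ4=111110011 Δ5=111110010 Δ6=111111010 Δ7=101111010 | 7Δ
t=13: Δ0=101111010 Δ1=101011010 | 1Δ
t=14: Δ0=101011010 Δ1=101111010 Δ2=101111000 Δ3=001111000 Δ4=001101000 Δ5=001101001 Δ6=001100001 Δ7=011100001 | 7Δ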